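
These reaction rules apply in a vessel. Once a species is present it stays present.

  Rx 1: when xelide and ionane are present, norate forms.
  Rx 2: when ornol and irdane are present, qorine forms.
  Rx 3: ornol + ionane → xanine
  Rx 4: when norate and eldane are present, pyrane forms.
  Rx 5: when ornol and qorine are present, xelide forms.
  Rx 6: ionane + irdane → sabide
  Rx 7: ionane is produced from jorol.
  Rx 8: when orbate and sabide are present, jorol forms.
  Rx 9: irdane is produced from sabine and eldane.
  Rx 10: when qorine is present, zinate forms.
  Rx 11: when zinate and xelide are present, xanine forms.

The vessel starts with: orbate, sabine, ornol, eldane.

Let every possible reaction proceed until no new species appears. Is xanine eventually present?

Yes

sabine and eldane present → irdane forms (Rx 9).
ornol and irdane present → qorine forms (Rx 2).
ornol and qorine present → xelide forms (Rx 5).
qorine present → zinate forms (Rx 10).
zinate and xelide present → xanine forms (Rx 11).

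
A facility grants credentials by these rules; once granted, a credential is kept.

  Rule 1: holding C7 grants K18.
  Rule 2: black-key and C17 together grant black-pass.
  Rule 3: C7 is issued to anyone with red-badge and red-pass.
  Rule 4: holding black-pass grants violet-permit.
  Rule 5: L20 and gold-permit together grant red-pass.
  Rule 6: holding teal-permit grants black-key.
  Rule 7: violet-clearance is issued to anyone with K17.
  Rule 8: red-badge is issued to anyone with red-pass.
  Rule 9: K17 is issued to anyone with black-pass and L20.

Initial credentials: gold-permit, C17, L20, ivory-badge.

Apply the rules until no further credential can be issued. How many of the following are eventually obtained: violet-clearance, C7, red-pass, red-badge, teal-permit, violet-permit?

3

Holding L20 and gold-permit grants red-pass (Rule 5).
Holding red-pass grants red-badge (Rule 8).
Holding red-badge and red-pass grants C7 (Rule 3).
violet-clearance would need K17 (Rule 7), but K17 is never granted.
C7: reached.
red-pass: reached.
red-badge: reached.
No rule produces teal-permit, and it is not given.
violet-permit would need black-pass (Rule 4), but black-pass is never granted.
Reached: C7, red-pass, and red-badge — 3 of the 6.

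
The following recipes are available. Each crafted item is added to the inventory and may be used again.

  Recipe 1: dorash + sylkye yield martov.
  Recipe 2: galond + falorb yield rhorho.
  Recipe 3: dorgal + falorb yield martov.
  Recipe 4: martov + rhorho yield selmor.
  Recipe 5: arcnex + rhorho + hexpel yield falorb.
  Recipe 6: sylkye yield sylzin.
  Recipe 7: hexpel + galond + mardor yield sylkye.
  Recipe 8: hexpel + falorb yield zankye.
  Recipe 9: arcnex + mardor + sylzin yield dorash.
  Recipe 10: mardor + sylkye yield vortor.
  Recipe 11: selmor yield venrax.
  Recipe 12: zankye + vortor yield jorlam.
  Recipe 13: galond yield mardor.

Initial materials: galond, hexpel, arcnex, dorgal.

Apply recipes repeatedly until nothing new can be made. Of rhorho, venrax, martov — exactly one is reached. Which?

martov

Using Recipe 13, galond makes mardor.
hexpel + galond + mardor → sylkye (Recipe 7).
sylkye → sylzin (Recipe 6).
arcnex + mardor + sylzin → dorash (Recipe 9).
dorash + sylkye → martov (Recipe 1).
rhorho would need galond and falorb (Recipe 2), but falorb is never obtained. venrax would need selmor (Recipe 11), but selmor is never obtained.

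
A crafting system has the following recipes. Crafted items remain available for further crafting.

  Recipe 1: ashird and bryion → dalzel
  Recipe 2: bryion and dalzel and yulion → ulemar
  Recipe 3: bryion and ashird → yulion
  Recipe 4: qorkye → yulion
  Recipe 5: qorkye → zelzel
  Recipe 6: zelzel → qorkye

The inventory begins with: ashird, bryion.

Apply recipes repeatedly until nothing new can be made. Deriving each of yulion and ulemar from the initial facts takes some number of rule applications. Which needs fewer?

yulion

yulion: bryion and ashird → yulion (Recipe 3). [1 rule application]
ulemar: ashird and bryion → dalzel (Recipe 1). bryion and ashird → yulion (Recipe 3). Using Recipe 2, bryion, dalzel, and yulion make ulemar. [3 rule applications]
yulion needs fewer.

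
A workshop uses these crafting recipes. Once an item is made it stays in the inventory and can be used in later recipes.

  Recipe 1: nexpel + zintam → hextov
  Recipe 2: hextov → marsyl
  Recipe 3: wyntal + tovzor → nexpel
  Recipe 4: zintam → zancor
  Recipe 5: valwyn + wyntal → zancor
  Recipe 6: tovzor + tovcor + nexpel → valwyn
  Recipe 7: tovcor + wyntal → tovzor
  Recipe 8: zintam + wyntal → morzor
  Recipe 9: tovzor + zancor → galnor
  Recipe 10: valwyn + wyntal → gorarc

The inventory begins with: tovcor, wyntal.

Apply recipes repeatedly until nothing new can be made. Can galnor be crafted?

Yes

Using Recipe 7, tovcor and wyntal make tovzor.
Using Recipe 3, wyntal and tovzor make nexpel.
tovzor + tovcor + nexpel → valwyn (Recipe 6).
valwyn + wyntal → zancor (Recipe 5).
Using Recipe 9, tovzor and zancor make galnor.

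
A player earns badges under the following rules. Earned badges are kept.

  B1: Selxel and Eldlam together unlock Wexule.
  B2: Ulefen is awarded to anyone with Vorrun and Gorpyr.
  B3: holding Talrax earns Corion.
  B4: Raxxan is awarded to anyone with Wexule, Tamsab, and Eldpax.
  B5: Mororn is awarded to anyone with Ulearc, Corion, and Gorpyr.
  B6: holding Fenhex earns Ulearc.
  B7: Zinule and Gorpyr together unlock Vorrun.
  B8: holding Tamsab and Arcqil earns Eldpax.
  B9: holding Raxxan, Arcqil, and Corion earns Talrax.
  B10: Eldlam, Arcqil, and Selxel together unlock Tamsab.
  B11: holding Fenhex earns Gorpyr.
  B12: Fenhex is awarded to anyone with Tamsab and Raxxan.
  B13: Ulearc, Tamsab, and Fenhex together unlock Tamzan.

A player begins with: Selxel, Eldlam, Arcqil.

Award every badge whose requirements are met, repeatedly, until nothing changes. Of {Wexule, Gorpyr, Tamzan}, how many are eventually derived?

With Eldlam, Arcqil, and Selxel, Tamsab is earned (B10).
With Selxel and Eldlam, Wexule is earned (B1).
With Tamsab and Arcqil, Eldpax is earned (B8).
With Wexule, Tamsab, and Eldpax, Raxxan is earned (B4).
With Tamsab and Raxxan, Fenhex is earned (B12).
With Fenhex, Ulearc is earned (B6).
With Fenhex, Gorpyr is earned (B11).
With Ulearc, Tamsab, and Fenhex, Tamzan is earned (B13).
Wexule: reached.
Gorpyr: reached.
Tamzan: reached.
All 3 are reached.

3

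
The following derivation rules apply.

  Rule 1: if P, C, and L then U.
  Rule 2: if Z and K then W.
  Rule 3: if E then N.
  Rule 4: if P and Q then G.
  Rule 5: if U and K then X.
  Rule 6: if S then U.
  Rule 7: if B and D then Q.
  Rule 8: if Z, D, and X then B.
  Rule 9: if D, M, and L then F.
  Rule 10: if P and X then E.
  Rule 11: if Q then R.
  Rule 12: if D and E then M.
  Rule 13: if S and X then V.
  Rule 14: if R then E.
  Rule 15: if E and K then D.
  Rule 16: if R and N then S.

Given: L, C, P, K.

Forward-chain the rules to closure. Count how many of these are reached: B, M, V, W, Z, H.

1

From P, C, and L, Rule 1 gives U.
U and K hold, so X follows (Rule 5).
From P and X, Rule 10 gives E.
From E and K, Rule 15 gives D.
From D and E, Rule 12 gives M.
B would need Z, D, and X (Rule 8), but Z is never established.
M: reached.
V would need S and X (Rule 13), but S is never established.
W would need Z and K (Rule 2), but Z is never established.
No rule produces Z, and it is not given.
No rule produces H, and it is not given.
Reached: M — 1 of the 6.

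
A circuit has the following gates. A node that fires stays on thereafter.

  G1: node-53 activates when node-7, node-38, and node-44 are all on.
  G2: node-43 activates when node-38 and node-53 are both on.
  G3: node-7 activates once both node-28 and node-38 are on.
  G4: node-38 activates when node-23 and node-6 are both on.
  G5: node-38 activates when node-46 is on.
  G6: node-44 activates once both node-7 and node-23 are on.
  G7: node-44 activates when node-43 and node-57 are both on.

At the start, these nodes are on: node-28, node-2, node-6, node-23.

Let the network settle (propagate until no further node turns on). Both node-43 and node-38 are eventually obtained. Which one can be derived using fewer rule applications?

node-38

node-38: node-23 and node-6 are on, so node-38 activates (G4). [1 rule application]
node-43: G4: node-23 and node-6 on → node-38 on. node-28 and node-38 are on, so node-7 activates (G3). node-7 and node-23 are on, so node-44 activates (G6). node-7, node-38, and node-44 are on, so node-53 activates (G1). node-38 and node-53 are on, so node-43 activates (G2). [5 rule applications]
node-38 needs fewer.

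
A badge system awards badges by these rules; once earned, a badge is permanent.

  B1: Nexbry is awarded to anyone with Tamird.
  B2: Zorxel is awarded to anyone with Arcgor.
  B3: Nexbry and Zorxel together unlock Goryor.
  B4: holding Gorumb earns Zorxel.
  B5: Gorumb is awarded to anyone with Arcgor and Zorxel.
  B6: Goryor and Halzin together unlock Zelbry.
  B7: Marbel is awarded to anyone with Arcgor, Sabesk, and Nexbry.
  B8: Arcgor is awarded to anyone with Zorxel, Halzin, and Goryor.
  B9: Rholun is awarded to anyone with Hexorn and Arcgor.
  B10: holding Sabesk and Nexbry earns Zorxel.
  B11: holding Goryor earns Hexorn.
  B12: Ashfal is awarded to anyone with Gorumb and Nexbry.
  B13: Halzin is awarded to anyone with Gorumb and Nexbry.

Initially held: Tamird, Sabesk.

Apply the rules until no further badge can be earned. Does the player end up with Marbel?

No

Marbel would need Arcgor, Sabesk, and Nexbry (B7), but Arcgor is never earned.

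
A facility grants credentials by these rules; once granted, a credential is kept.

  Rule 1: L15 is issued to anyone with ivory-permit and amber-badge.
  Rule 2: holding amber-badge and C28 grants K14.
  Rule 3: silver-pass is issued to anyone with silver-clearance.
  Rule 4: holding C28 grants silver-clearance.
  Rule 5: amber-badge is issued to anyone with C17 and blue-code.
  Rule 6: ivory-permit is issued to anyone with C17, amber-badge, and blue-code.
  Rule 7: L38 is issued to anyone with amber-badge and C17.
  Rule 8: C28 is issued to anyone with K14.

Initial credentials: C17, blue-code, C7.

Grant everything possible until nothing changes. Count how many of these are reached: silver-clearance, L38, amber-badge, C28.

Holding C17 and blue-code grants amber-badge (Rule 5).
Holding amber-badge and C17 grants L38 (Rule 7).
silver-clearance would need C28 (Rule 4), but C28 is never granted.
L38: reached.
amber-badge: reached.
C28 would need K14 (Rule 8), but K14 is never granted.
Reached: L38 and amber-badge — 2 of the 4.

2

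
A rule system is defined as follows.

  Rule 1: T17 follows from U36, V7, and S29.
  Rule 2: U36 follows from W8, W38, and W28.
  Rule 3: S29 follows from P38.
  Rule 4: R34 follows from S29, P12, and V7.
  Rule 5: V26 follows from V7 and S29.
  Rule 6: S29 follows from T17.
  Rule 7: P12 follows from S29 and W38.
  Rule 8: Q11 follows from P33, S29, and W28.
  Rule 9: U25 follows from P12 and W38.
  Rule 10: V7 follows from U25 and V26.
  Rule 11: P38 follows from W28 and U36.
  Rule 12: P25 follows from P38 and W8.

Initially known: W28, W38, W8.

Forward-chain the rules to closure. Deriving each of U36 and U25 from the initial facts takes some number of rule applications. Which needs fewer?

U36: W8, W38, and W28 hold, so U36 follows (Rule 2). [1 rule application]
U25: W8, W38, and W28 hold, so U36 follows (Rule 2). From W28 and U36, Rule 11 gives P38. P38 holds, so S29 follows (Rule 3). S29 and W38 hold, so P12 follows (Rule 7). From P12 and W38, Rule 9 gives U25. [5 rule applications]
U36 needs fewer.

U36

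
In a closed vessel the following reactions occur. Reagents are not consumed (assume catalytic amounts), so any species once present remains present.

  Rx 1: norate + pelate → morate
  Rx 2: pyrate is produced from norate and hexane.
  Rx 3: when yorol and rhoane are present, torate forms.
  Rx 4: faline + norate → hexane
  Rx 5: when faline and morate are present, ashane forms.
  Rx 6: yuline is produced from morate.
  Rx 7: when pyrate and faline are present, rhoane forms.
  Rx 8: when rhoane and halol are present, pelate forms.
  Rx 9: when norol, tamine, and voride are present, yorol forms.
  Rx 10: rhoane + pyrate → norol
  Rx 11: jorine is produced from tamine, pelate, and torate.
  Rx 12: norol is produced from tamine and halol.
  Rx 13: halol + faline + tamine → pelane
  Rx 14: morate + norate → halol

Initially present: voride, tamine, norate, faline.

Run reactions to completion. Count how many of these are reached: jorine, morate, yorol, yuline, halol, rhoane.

faline and norate present → hexane forms (Rx 4).
norate and hexane present → pyrate forms (Rx 2).
pyrate and faline present → rhoane forms (Rx 7).
rhoane and pyrate present → norol forms (Rx 10).
norol, tamine, and voride present → yorol forms (Rx 9).
jorine would need tamine, pelate, and torate (Rx 11), but pelate never forms.
morate would need norate and pelate (Rx 1), but pelate never forms.
yorol: reached.
yuline would need morate (Rx 6), but morate never forms.
halol would need morate and norate (Rx 14), but morate never forms.
rhoane: reached.
Reached: yorol and rhoane — 2 of the 6.

2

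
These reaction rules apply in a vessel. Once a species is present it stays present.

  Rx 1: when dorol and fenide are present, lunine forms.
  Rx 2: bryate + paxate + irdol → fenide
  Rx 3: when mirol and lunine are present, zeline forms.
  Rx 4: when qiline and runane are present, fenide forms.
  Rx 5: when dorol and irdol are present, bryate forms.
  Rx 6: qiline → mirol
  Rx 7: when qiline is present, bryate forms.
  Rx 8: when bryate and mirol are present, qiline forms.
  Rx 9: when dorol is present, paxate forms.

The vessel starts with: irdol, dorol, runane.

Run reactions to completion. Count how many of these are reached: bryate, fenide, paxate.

dorol and irdol present → bryate forms (Rx 5).
dorol present → paxate forms (Rx 9).
bryate, paxate, and irdol present → fenide forms (Rx 2).
bryate: reached.
fenide: reached.
paxate: reached.
All 3 are reached.

3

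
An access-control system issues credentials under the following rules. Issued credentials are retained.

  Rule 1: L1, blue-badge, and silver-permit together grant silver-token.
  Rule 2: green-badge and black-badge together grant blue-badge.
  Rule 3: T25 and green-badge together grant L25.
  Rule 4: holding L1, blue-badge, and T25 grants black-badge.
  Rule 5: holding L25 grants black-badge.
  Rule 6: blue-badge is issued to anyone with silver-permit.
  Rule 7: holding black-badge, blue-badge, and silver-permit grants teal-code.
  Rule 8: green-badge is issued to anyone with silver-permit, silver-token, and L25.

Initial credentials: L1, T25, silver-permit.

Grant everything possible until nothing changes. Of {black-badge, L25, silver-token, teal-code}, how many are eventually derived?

Holding silver-permit grants blue-badge (Rule 6).
Holding L1, blue-badge, and T25 grants black-badge (Rule 4).
Holding L1, blue-badge, and silver-permit grants silver-token (Rule 1).
Holding black-badge, blue-badge, and silver-permit grants teal-code (Rule 7).
black-badge: reached.
L25 would need T25 and green-badge (Rule 3), but green-badge is never granted.
silver-token: reached.
teal-code: reached.
Reached: black-badge, silver-token, and teal-code — 3 of the 4.

3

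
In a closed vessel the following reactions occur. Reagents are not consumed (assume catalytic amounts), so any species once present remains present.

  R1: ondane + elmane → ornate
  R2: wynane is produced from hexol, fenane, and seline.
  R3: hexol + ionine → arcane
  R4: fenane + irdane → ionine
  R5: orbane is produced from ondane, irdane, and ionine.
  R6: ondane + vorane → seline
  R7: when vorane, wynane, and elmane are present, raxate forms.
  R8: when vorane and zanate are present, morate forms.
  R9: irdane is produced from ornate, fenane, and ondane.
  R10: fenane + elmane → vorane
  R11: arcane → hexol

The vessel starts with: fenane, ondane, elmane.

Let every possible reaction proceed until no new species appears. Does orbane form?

Yes

ondane and elmane present → ornate forms (R1).
ornate, fenane, and ondane present → irdane forms (R9).
fenane and irdane present → ionine forms (R4).
ondane, irdane, and ionine present → orbane forms (R5).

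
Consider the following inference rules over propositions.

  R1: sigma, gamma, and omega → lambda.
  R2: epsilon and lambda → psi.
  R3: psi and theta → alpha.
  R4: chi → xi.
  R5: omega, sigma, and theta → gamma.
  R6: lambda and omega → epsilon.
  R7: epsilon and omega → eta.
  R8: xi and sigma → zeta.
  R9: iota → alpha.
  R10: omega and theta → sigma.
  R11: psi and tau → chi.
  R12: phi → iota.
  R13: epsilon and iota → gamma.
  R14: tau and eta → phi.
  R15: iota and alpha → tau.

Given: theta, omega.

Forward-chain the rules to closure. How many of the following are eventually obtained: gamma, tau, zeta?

1

omega and theta hold, so sigma follows (R10).
From omega, sigma, and theta, R5 gives gamma.
gamma: reached.
tau would need iota and alpha (R15), but iota is never established.
zeta would need xi and sigma (R8), but xi is never established.
Reached: gamma — 1 of the 3.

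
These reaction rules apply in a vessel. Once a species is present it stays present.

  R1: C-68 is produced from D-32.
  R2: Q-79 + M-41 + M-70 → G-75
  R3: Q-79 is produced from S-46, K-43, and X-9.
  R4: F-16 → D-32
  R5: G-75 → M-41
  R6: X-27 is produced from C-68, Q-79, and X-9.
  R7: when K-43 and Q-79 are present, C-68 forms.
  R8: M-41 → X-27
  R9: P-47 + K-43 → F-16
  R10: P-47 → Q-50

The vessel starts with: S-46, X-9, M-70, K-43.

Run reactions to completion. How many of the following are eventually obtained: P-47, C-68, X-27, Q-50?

2

S-46, K-43, and X-9 present → Q-79 forms (R3).
K-43 and Q-79 present → C-68 forms (R7).
C-68, Q-79, and X-9 present → X-27 forms (R6).
No rule produces P-47, and it is not given.
C-68: reached.
X-27: reached.
Q-50 would need P-47 (R10), but P-47 never forms.
Reached: C-68 and X-27 — 2 of the 4.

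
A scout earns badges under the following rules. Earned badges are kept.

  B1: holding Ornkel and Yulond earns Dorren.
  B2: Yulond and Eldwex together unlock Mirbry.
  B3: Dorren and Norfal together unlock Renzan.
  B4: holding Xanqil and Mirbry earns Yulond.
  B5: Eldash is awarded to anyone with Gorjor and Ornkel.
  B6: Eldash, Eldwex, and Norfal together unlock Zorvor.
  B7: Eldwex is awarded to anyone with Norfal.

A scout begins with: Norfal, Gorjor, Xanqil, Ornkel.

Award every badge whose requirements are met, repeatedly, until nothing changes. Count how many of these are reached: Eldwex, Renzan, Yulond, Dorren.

1

With Norfal, Eldwex is earned (B7).
Eldwex: reached.
Renzan would need Dorren and Norfal (B3), but Dorren is never earned.
Yulond would need Xanqil and Mirbry (B4), but Mirbry is never earned.
Dorren would need Ornkel and Yulond (B1), but Yulond is never earned.
Reached: Eldwex — 1 of the 4.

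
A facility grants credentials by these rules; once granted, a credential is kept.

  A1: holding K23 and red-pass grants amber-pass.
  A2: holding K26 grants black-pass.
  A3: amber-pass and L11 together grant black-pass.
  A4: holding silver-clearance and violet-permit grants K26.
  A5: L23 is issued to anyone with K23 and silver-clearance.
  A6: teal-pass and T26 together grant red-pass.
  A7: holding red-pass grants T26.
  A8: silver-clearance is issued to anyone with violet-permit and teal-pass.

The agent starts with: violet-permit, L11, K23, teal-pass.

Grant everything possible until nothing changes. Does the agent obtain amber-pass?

No

amber-pass would need K23 and red-pass (A1), but red-pass is never granted.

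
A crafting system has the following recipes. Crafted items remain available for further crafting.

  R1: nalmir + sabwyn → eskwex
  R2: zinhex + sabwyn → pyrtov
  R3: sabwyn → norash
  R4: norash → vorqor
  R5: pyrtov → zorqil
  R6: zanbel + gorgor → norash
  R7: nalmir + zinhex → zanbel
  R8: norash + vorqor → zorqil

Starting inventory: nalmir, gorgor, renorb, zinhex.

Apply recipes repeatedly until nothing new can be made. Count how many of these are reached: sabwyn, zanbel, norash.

2

Using R7, nalmir and zinhex make zanbel.
zanbel + gorgor → norash (R6).
No rule produces sabwyn, and it is not given.
zanbel: reached.
norash: reached.
Reached: zanbel and norash — 2 of the 3.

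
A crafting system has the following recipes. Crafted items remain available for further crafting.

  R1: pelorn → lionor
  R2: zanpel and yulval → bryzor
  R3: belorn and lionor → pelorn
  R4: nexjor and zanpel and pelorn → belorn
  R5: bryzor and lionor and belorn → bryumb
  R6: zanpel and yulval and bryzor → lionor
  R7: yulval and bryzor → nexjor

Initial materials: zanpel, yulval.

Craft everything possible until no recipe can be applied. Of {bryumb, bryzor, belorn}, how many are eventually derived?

zanpel and yulval → bryzor (R2).
bryumb would need bryzor, lionor, and belorn (R5), but belorn is never obtained.
bryzor: reached.
belorn would need nexjor, zanpel, and pelorn (R4), but pelorn is never obtained.
Reached: bryzor — 1 of the 3.

1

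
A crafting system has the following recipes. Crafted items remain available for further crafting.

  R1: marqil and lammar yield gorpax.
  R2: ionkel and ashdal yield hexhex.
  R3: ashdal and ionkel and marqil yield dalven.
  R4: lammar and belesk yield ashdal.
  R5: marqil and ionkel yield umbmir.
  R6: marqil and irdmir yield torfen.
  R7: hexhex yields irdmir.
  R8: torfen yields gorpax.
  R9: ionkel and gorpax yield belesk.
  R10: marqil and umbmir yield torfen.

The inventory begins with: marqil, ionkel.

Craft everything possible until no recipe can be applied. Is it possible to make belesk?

Using R5, marqil and ionkel make umbmir.
marqil and umbmir → torfen (R10).
torfen → gorpax (R8).
Using R9, ionkel and gorpax make belesk.

Yes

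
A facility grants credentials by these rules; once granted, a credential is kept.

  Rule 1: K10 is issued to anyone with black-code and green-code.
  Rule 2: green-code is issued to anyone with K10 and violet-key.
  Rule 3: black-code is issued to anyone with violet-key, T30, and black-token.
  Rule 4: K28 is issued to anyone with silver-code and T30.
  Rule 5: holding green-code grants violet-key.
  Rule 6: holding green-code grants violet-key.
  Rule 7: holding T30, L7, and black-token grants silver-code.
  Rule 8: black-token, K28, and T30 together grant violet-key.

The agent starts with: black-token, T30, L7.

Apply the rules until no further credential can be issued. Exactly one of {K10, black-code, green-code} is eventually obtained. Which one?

black-code

Holding T30, L7, and black-token grants silver-code (Rule 7).
Holding silver-code and T30 grants K28 (Rule 4).
Holding black-token, K28, and T30 grants violet-key (Rule 8).
Holding violet-key, T30, and black-token grants black-code (Rule 3).
green-code would need K10 and violet-key (Rule 2), but K10 is never granted. K10 would need black-code and green-code (Rule 1), but green-code is never granted.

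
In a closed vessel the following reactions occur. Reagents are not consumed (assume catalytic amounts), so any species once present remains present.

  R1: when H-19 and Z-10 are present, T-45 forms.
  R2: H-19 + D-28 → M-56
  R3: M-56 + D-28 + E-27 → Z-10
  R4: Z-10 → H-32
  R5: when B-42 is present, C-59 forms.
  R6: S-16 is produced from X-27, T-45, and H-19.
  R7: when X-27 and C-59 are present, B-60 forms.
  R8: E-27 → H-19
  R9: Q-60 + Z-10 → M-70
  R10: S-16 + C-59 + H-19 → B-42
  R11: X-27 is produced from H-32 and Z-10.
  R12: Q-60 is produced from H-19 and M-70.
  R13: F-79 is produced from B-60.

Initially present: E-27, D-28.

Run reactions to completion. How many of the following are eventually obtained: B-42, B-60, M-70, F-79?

0

B-42 would need S-16, C-59, and H-19 (R10), but C-59 never forms.
B-60 would need X-27 and C-59 (R7), but C-59 never forms.
M-70 would need Q-60 and Z-10 (R9), but Q-60 never forms.
F-79 would need B-60 (R13), but B-60 never forms.
None of the 4 are reached.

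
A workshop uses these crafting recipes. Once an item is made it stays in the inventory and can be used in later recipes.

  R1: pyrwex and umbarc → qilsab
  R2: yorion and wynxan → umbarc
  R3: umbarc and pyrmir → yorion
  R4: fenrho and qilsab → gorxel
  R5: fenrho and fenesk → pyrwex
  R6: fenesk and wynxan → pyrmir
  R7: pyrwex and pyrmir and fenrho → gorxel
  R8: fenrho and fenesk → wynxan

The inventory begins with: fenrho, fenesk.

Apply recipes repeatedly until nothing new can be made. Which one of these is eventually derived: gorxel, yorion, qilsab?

Using R8, fenrho and fenesk make wynxan.
Using R5, fenrho and fenesk make pyrwex.
Using R6, fenesk and wynxan make pyrmir.
pyrwex and pyrmir and fenrho → gorxel (R7).
yorion would need umbarc and pyrmir (R3), but umbarc is never obtained. qilsab would need pyrwex and umbarc (R1), but umbarc is never obtained.

gorxel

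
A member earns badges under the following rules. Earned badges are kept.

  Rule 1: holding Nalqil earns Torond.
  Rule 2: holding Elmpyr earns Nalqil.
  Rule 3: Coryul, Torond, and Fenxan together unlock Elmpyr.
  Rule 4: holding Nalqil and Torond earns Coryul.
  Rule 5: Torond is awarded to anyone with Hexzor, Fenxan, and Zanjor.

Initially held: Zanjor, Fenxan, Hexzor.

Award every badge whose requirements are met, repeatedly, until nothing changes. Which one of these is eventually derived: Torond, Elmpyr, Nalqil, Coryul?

With Hexzor, Fenxan, and Zanjor, Torond is earned (Rule 5).
Elmpyr would need Coryul, Torond, and Fenxan (Rule 3), but Coryul is never earned. Nalqil would need Elmpyr (Rule 2), but Elmpyr is never earned. Coryul would need Nalqil and Torond (Rule 4), but Nalqil is never earned.

Torond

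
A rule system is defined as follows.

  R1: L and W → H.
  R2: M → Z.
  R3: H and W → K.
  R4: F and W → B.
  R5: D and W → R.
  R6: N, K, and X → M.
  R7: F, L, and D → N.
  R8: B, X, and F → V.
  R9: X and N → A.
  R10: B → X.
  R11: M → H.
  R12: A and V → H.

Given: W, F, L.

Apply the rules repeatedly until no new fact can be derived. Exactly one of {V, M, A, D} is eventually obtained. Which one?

V

F and W hold, so B follows (R4).
B holds, so X follows (R10).
From B, X, and F, R8 gives V.
M would need N, K, and X (R6), but N is never established. No rule produces D, and it is not given. A would need X and N (R9), but N is never established.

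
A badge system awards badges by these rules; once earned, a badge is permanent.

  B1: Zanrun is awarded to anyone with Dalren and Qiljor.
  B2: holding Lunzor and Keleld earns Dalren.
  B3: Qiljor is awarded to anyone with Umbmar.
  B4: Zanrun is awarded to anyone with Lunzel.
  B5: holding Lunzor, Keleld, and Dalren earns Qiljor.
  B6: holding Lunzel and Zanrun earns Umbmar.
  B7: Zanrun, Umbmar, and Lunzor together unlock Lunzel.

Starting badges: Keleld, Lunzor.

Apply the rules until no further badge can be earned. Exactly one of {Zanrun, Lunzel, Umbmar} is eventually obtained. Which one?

With Lunzor and Keleld, Dalren is earned (B2).
With Lunzor, Keleld, and Dalren, Qiljor is earned (B5).
With Dalren and Qiljor, Zanrun is earned (B1).
Lunzel would need Zanrun, Umbmar, and Lunzor (B7), but Umbmar is never earned. Umbmar would need Lunzel and Zanrun (B6), but Lunzel is never earned.

Zanrun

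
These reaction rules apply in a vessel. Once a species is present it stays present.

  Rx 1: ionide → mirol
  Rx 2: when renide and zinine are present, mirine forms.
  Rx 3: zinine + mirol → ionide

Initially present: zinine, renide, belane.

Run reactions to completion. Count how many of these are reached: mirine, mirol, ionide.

1

renide and zinine present → mirine forms (Rx 2).
mirine: reached.
mirol would need ionide (Rx 1), but ionide never forms.
ionide would need zinine and mirol (Rx 3), but mirol never forms.
Reached: mirine — 1 of the 3.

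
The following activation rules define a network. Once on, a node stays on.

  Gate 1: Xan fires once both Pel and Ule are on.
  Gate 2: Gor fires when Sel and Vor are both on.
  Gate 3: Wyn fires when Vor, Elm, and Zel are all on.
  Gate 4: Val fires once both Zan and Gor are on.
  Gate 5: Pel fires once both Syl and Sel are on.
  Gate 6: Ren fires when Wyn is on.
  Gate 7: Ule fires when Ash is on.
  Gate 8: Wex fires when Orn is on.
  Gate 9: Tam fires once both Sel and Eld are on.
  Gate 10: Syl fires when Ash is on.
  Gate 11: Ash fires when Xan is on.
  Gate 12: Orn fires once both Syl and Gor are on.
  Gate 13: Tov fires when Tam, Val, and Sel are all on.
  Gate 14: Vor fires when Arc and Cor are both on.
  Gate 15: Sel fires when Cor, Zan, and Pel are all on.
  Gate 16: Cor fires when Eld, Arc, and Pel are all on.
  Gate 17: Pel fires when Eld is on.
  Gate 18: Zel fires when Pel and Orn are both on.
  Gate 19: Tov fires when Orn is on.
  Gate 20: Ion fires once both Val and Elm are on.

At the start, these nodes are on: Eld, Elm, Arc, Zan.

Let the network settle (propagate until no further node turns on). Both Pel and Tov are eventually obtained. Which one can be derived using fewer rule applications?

Pel: Gate 17: Eld on → Pel on. [1 rule application]
Tov: Gate 17: Eld on → Pel on. Eld, Arc, and Pel are on, so Cor fires (Gate 16). Cor, Zan, and Pel are on, so Sel fires (Gate 15). Gate 14: Arc and Cor on → Vor on. Gate 9: Sel and Eld on → Tam on. Gate 2: Sel and Vor on → Gor on. Gate 4: Zan and Gor on → Val on. Tam, Val, and Sel are on, so Tov fires (Gate 13). [8 rule applications]
Pel needs fewer.

Pel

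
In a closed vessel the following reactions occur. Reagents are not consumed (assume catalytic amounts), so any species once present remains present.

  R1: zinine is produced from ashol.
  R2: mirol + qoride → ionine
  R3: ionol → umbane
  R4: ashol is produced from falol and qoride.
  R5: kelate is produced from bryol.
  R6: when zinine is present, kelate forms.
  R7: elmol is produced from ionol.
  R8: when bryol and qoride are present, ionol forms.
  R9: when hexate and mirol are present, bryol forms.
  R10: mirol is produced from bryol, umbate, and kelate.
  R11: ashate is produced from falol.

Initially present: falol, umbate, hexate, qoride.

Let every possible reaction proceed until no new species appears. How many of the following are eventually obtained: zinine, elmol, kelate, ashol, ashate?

falol present → ashate forms (R11).
falol and qoride present → ashol forms (R4).
ashol present → zinine forms (R1).
zinine present → kelate forms (R6).
zinine: reached.
elmol would need ionol (R7), but ionol never forms.
kelate: reached.
ashol: reached.
ashate: reached.
Reached: zinine, kelate, ashol, and ashate — 4 of the 5.

4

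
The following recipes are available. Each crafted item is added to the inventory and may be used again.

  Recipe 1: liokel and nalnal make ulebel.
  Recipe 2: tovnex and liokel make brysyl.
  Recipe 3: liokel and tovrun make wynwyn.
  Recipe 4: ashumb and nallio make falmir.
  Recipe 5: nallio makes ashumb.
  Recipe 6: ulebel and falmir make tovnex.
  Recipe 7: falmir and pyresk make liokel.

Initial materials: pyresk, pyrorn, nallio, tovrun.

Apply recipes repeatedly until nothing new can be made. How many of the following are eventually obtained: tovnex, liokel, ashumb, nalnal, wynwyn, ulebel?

Using Recipe 5, nallio makes ashumb.
Using Recipe 4, ashumb and nallio make falmir.
falmir and pyresk → liokel (Recipe 7).
Using Recipe 3, liokel and tovrun make wynwyn.
tovnex would need ulebel and falmir (Recipe 6), but ulebel is never obtained.
liokel: reached.
ashumb: reached.
No rule produces nalnal, and it is not given.
wynwyn: reached.
ulebel would need liokel and nalnal (Recipe 1), but nalnal is never obtained.
Reached: liokel, ashumb, and wynwyn — 3 of the 6.

3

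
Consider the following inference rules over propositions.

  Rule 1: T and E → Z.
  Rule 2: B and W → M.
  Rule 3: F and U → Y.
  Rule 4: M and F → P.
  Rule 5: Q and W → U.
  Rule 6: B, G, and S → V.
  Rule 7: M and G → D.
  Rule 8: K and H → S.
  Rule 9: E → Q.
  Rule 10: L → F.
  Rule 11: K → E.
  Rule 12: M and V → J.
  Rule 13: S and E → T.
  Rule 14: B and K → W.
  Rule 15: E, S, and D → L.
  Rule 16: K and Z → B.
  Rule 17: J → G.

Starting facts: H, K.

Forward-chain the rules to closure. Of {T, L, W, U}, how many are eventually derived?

3

K and H hold, so S follows (Rule 8).
K holds, so E follows (Rule 11).
From E, Rule 9 gives Q.
S and E hold, so T follows (Rule 13).
T and E hold, so Z follows (Rule 1).
From K and Z, Rule 16 gives B.
B and K hold, so W follows (Rule 14).
From Q and W, Rule 5 gives U.
T: reached.
L would need E, S, and D (Rule 15), but D is never established.
W: reached.
U: reached.
Reached: T, W, and U — 3 of the 4.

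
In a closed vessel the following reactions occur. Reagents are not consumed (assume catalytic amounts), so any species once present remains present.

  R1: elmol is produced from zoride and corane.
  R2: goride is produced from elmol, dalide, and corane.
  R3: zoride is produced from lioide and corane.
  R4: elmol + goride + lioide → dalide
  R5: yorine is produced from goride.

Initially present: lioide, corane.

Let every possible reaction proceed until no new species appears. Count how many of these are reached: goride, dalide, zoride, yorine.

1

lioide and corane present → zoride forms (R3).
goride would need elmol, dalide, and corane (R2), but dalide never forms.
dalide would need elmol, goride, and lioide (R4), but goride never forms.
zoride: reached.
yorine would need goride (R5), but goride never forms.
Reached: zoride — 1 of the 4.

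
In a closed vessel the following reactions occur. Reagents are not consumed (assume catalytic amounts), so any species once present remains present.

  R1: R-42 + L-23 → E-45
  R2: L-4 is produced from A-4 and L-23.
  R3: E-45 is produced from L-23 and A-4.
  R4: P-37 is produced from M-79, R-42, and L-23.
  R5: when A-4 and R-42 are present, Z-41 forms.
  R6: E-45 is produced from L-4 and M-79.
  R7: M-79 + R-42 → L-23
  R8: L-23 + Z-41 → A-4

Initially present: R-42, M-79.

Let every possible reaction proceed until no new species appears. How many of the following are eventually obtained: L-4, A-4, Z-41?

L-4 would need A-4 and L-23 (R2), but A-4 never forms.
A-4 would need L-23 and Z-41 (R8), but Z-41 never forms.
Z-41 would need A-4 and R-42 (R5), but A-4 never forms.
None of the 3 are reached.

0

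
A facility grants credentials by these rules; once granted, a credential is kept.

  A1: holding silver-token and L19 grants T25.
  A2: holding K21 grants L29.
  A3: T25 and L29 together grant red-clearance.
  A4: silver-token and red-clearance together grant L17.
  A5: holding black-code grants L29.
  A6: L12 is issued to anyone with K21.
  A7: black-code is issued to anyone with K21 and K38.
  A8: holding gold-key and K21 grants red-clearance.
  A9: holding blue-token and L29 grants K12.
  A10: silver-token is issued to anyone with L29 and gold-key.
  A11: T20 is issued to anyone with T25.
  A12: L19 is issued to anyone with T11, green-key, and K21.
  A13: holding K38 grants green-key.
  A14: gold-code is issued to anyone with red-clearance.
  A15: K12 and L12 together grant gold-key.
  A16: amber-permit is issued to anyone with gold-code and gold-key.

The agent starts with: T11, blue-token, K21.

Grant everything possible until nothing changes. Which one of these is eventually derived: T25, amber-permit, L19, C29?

amber-permit

Holding K21 grants L12 (A6).
Holding K21 grants L29 (A2).
Holding blue-token and L29 grants K12 (A9).
Holding K12 and L12 grants gold-key (A15).
Holding gold-key and K21 grants red-clearance (A8).
Holding red-clearance grants gold-code (A14).
Holding gold-code and gold-key grants amber-permit (A16).
T25 would need silver-token and L19 (A1), but L19 is never granted. L19 would need T11, green-key, and K21 (A12), but green-key is never granted. No rule produces C29, and it is not given.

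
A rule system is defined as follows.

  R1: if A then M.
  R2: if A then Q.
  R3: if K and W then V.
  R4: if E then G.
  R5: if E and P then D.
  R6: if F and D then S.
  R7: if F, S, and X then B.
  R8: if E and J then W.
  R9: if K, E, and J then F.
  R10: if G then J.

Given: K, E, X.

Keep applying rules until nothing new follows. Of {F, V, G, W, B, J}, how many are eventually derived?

From E, R4 gives G.
G holds, so J follows (R10).
K, E, and J hold, so F follows (R9).
E and J hold, so W follows (R8).
From K and W, R3 gives V.
F: reached.
V: reached.
G: reached.
W: reached.
B would need F, S, and X (R7), but S is never established.
J: reached.
Reached: F, V, G, W, and J — 5 of the 6.

5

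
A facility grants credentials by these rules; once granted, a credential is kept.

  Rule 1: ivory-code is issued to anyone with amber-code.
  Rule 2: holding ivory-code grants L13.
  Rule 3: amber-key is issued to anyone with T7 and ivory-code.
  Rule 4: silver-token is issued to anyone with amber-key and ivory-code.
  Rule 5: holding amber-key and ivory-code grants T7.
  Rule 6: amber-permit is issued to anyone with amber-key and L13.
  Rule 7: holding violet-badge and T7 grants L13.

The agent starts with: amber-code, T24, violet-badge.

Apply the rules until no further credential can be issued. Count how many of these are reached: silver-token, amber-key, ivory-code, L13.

2

Holding amber-code grants ivory-code (Rule 1).
Holding ivory-code grants L13 (Rule 2).
silver-token would need amber-key and ivory-code (Rule 4), but amber-key is never granted.
amber-key would need T7 and ivory-code (Rule 3), but T7 is never granted.
ivory-code: reached.
L13: reached.
Reached: ivory-code and L13 — 2 of the 4.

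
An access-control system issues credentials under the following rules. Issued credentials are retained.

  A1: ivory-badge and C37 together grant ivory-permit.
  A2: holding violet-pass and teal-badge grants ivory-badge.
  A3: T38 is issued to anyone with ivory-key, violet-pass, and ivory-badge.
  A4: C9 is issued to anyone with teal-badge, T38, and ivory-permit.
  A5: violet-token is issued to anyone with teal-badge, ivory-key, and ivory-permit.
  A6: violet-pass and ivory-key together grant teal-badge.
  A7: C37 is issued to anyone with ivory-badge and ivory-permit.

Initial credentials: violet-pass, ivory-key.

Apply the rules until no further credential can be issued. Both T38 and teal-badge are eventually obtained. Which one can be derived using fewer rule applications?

teal-badge: Holding violet-pass and ivory-key grants teal-badge (A6). [1 rule application]
T38: Holding violet-pass and ivory-key grants teal-badge (A6). Holding violet-pass and teal-badge grants ivory-badge (A2). Holding ivory-key, violet-pass, and ivory-badge grants T38 (A3). [3 rule applications]
teal-badge needs fewer.

teal-badge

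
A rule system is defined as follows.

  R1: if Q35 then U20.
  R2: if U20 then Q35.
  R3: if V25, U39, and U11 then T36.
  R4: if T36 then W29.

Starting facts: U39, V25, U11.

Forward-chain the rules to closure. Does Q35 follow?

Q35 would need U20 (R2), but U20 is never established.

No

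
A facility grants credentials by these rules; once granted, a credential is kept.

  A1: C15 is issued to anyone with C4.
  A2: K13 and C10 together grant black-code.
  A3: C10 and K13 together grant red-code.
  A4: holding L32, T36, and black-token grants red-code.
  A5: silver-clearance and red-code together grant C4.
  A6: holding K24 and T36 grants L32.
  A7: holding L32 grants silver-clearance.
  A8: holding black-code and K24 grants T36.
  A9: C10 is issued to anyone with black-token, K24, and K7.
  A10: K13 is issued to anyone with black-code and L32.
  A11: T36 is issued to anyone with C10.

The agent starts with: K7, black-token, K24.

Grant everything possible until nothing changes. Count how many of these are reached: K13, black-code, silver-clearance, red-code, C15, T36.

4

Holding black-token, K24, and K7 grants C10 (A9).
Holding C10 grants T36 (A11).
Holding K24 and T36 grants L32 (A6).
Holding L32, T36, and black-token grants red-code (A4).
Holding L32 grants silver-clearance (A7).
Holding silver-clearance and red-code grants C4 (A5).
Holding C4 grants C15 (A1).
K13 would need black-code and L32 (A10), but black-code is never granted.
black-code would need K13 and C10 (A2), but K13 is never granted.
silver-clearance: reached.
red-code: reached.
C15: reached.
T36: reached.
Reached: silver-clearance, red-code, C15, and T36 — 4 of the 6.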